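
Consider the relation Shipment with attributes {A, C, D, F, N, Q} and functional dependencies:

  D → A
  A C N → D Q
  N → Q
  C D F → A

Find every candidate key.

ACFN, CDFN

Attributes C, F, N never appear on any right-hand side, so every candidate key must contain {C, F, N}.
{C, F, N}⁺ = {C, F, N, Q}, which is not all of the schema, so we must add further attributes.
{A, C, F, N}⁺: ACN→DQ adds D, Q → {A, C, D, F, N, Q}. Minimal: {C, F, N}⁺ = {C, F, N, Q}; {A, F, N}⁺ = {A, F, N, Q}; {A, C, N}⁺ = {A, C, D, N, Q}; … — none reach the full schema.
{C, D, F, N}⁺: D→A adds A; ACN→DQ adds Q → {A, C, D, F, N, Q}. Minimal: {D, F, N}⁺ = {A, D, F, N, Q}; {C, F, N}⁺ = {C, F, N, Q}; {C, D, N}⁺ = {A, C, D, N, Q}; … — none reach the full schema.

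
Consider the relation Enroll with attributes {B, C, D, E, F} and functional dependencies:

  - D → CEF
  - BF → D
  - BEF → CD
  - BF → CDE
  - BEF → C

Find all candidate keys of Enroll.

{B, D}⁺: D→CEF adds C, E, F → {B, C, D, E, F}. Minimal: {D}⁺ = {C, D, E, F}; {B}⁺ = {B} — none reach the full schema.
{B, F}⁺: BF→D adds D; BF→CDE adds C, E → {B, C, D, E, F}. Minimal: {F}⁺ = {F}; {B}⁺ = {B} — none reach the full schema.

{B, D}; {B, F}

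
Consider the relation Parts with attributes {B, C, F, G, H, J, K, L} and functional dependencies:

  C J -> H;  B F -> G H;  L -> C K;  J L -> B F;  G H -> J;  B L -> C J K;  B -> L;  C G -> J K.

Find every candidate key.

{B}⁺: B→L adds L; L→CK adds C, K; BL→CJK adds J; CJ→H adds H; JL→BF adds F; BF→GH adds G → {B, C, F, G, H, J, K, L}.
{G, L}⁺: L→CK adds C, K; CG→JK adds J; CJ→H adds H; JL→BF adds B, F → {B, C, F, G, H, J, K, L}.
{J, L}⁺: L→CK adds C, K; JL→BF adds B, F; CJ→H adds H; BF→GH adds G → {B, C, F, G, H, J, K, L}.
Any other superkey contains one of these as a subset, so there are no further candidate keys.

{B}; {G, L}; {J, L}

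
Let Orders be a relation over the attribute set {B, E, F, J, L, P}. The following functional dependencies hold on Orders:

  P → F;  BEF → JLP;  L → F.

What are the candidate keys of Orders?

Attributes B, E never appear on any right-hand side, so every candidate key must contain {B, E}.
{B, E}⁺ = {B, E}, which is not all of the schema, so we must add further attributes.
{B, E, F}⁺: BEF→JLP adds J, L, P → {B, E, F, J, L, P}. Minimal: {E, F}⁺ = {E, F}; {B, F}⁺ = {B, F}; {B, E}⁺ = {B, E} — none reach the full schema.
{B, E, L}⁺: L→F adds F; BEF→JLP adds J, P → {B, E, F, J, L, P}. Minimal: {E, L}⁺ = {E, F, L}; {B, L}⁺ = {B, F, L}; {B, E}⁺ = {B, E} — none reach the full schema.
{B, E, P}⁺: P→F adds F; BEF→JLP adds J, L → {B, E, F, J, L, P}. Minimal: {E, P}⁺ = {E, F, P}; {B, P}⁺ = {B, F, P}; {B, E}⁺ = {B, E} — none reach the full schema.

{B, E, F}, {B, E, L}, {B, E, P}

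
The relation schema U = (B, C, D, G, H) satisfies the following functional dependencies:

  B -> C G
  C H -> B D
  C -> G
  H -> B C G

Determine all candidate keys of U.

Attribute H never appears on the right-hand side of any dependency, so H must belong to every candidate key.
{H}⁺ = {B, C, D, G, H}, which is all of the schema, so {H} is the only candidate key.

{H}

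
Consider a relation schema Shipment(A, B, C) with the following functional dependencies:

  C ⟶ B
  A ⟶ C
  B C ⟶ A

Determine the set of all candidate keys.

{A}⁺: A→C adds C; C→B adds B → {A, B, C}.
{C}⁺: C→B adds B; BC→A adds A → {A, B, C}.

(A), (C)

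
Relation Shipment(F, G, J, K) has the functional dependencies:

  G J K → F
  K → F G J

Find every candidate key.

(K)

Attribute K never appears on the right-hand side of any dependency, so K must belong to every candidate key.
{K}⁺ = {F, G, J, K}, which is all of the schema, so {K} is the only candidate key.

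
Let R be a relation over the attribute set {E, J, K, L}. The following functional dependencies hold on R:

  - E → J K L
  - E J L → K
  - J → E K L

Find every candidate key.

E, J

{E}⁺: E→JKL adds J, K, L → {E, J, K, L}.
{J}⁺: J→EKL adds E, K, L → {E, J, K, L}.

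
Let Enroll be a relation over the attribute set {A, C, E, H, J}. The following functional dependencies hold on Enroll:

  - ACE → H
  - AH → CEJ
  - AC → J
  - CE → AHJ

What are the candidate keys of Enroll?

(A, H); (C, E)

{A, H}⁺: AH→CEJ adds C, E, J → {A, C, E, H, J}. Minimal: {H}⁺ = {H}; {A}⁺ = {A} — none reach the full schema.
{C, E}⁺: CE→AHJ adds A, H, J → {A, C, E, H, J}. Minimal: {E}⁺ = {E}; {C}⁺ = {C} — none reach the full schema.
Any other superkey contains one of these as a subset, so there are no further candidate keys.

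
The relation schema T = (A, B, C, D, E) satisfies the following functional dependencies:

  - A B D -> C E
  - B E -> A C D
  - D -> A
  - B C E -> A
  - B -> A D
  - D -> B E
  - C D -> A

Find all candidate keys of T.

{B}⁺: B→AD adds A, D; D→BE adds E; ABD→CE adds C → {A, B, C, D, E}.
{D}⁺: D→A adds A; D→BE adds B, E; ABD→CE adds C → {A, B, C, D, E}.
Any other superkey contains one of these as a subset, so there are no further candidate keys.

{B}, {D}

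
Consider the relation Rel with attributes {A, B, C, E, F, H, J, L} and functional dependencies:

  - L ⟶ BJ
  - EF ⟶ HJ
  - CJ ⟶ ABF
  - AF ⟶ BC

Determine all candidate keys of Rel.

{C, E, L}, {A, E, F, L}

Attributes E, L never appear on any right-hand side, so every candidate key must contain {E, L}.
{E, L}⁺ = {B, E, J, L}, which is not all of the schema, so we must add further attributes.
{C, E, L}⁺: L→BJ adds B, J; CJ→ABF adds A, F; EF→HJ adds H → {A, B, C, E, F, H, J, L}. Minimal: {E, L}⁺ = {B, E, J, L}; {C, L}⁺ = {A, B, C, F, J, L}; {C, E}⁺ = {C, E} — none reach the full schema.
{A, E, F, L}⁺: L→BJ adds B, J; EF→HJ adds H; AF→BC adds C → {A, B, C, E, F, H, J, L}. Minimal: {E, F, L}⁺ = {B, E, F, H, J, L}; {A, F, L}⁺ = {A, B, C, F, J, L}; {A, E, L}⁺ = {A, B, E, J, L}; … — none reach the full schema.
Any other superkey contains one of these as a subset, so there are no further candidate keys.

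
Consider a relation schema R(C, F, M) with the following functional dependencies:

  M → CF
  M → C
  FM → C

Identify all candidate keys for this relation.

Attribute M never appears on the right-hand side of any dependency, so M must belong to every candidate key.
{M}⁺ = {C, F, M}, which is all of the schema, so {M} is the only candidate key.

{M}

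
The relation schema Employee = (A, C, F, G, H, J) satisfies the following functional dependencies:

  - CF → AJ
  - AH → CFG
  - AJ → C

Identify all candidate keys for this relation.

AH, CFH

Attribute H never appears on the right-hand side of any dependency, so H must belong to every candidate key.
{H}⁺ = {H}, which is not all of the schema, so we must add further attributes.
{A, H}⁺: AH→CFG adds C, F, G; CF→AJ adds J → {A, C, F, G, H, J}. Minimal: {H}⁺ = {H}; {A}⁺ = {A} — none reach the full schema.
{C, F, H}⁺: CF→AJ adds A, J; AH→CFG adds G → {A, C, F, G, H, J}. Minimal: {F, H}⁺ = {F, H}; {C, H}⁺ = {C, H}; {C, F}⁺ = {A, C, F, J} — none reach the full schema.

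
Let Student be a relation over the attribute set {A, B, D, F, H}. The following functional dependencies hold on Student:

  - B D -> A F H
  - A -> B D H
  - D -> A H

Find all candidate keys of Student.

A; D

{A}⁺: A→BDH adds B, D, H; BD→AFH adds F → {A, B, D, F, H}.
{D}⁺: D→AH adds A, H; A→BDH adds B; BD→AFH adds F → {A, B, D, F, H}.
Any other superkey contains one of these as a subset, so there are no further candidate keys.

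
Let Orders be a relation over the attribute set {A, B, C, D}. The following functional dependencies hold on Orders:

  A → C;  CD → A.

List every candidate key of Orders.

Attributes B, D never appear on any right-hand side, so every candidate key must contain {B, D}.
{B, D}⁺ = {B, D}, which is not all of the schema, so we must add further attributes.
{A, B, D}⁺: A→C adds C → {A, B, C, D}. Minimal: {B, D}⁺ = {B, D}; {A, D}⁺ = {A, C, D}; {A, B}⁺ = {A, B, C} — none reach the full schema.
{B, C, D}⁺: CD→A adds A → {A, B, C, D}. Minimal: {C, D}⁺ = {A, C, D}; {B, D}⁺ = {B, D}; {B, C}⁺ = {B, C} — none reach the full schema.
Any other superkey contains one of these as a subset, so there are no further candidate keys.

{A, B, D}, {B, C, D}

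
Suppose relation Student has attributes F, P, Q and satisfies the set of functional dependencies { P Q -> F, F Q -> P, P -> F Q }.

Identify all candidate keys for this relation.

{P}⁺: P→FQ adds F, Q → {F, P, Q}.
{F, Q}⁺: FQ→P adds P → {F, P, Q}. Minimal: {Q}⁺ = {Q}; {F}⁺ = {F} — none reach the full schema.

{P}; {F, Q}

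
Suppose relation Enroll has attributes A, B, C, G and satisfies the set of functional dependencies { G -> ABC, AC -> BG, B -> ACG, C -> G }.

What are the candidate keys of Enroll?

(B), (C), (G)

{B}⁺: B→ACG adds A, C, G → {A, B, C, G}.
{C}⁺: C→G adds G; G→ABC adds A, B → {A, B, C, G}.
{G}⁺: G→ABC adds A, B, C → {A, B, C, G}.
Any other superkey contains one of these as a subset, so there are no further candidate keys.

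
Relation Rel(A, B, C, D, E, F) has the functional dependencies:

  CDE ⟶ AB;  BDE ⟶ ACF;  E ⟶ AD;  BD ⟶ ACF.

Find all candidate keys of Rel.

Attribute E never appears on the right-hand side of any dependency, so E must belong to every candidate key.
{E}⁺ = {A, D, E}, which is not all of the schema, so we must add further attributes.
{B, E}⁺: E→AD adds A, D; BD→ACF adds C, F → {A, B, C, D, E, F}.
{C, E}⁺: E→AD adds A, D; CDE→AB adds B; BDE→ACF adds F → {A, B, C, D, E, F}.
Any other superkey contains one of these as a subset, so there are no further candidate keys.

BE, CE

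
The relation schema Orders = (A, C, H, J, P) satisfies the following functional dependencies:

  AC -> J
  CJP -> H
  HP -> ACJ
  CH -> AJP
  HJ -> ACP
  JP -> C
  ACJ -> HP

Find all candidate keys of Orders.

{A, C}⁺: AC→J adds J; ACJ→HP adds H, P → {A, C, H, J, P}.
{C, H}⁺: CH→AJP adds A, J, P → {A, C, H, J, P}.
{H, J}⁺: HJ→ACP adds A, C, P → {A, C, H, J, P}.
{H, P}⁺: HP→ACJ adds A, C, J → {A, C, H, J, P}.
{J, P}⁺: JP→C adds C; CJP→H adds H; HP→ACJ adds A → {A, C, H, J, P}.
Any other superkey contains one of these as a subset, so there are no further candidate keys.

(A, C), (C, H), (H, J), (H, P), (J, P)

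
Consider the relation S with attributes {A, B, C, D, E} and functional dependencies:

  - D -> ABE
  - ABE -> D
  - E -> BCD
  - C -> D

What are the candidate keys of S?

{C}; {D}; {E}

{C}⁺: C→D adds D; D→ABE adds A, B, E → {A, B, C, D, E}.
{D}⁺: D→ABE adds A, B, E; E→BCD adds C → {A, B, C, D, E}.
{E}⁺: E→BCD adds B, C, D; D→ABE adds A → {A, B, C, D, E}.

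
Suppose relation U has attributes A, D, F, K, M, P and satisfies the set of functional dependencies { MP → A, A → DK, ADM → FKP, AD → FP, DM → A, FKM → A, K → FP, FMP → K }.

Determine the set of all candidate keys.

Attribute M never appears on the right-hand side of any dependency, so M must belong to every candidate key.
{M}⁺ = {M}, which is not all of the schema, so we must add further attributes.
{A, M}⁺: A→DK adds D, K; ADM→FKP adds F, P → {A, D, F, K, M, P}. Minimal: {M}⁺ = {M}; {A}⁺ = {A, D, F, K, P} — none reach the full schema.
{D, M}⁺: DM→A adds A; A→DK adds K; ADM→FKP adds F, P → {A, D, F, K, M, P}. Minimal: {M}⁺ = {M}; {D}⁺ = {D} — none reach the full schema.
{K, M}⁺: K→FP adds F, P; MP→A adds A; A→DK adds D → {A, D, F, K, M, P}. Minimal: {M}⁺ = {M}; {K}⁺ = {F, K, P} — none reach the full schema.
{M, P}⁺: MP→A adds A; A→DK adds D, K; ADM→FKP adds F → {A, D, F, K, M, P}. Minimal: {P}⁺ = {P}; {M}⁺ = {M} — none reach the full schema.
Any other superkey contains one of these as a subset, so there are no further candidate keys.

(A, M), (D, M), (K, M), (M, P)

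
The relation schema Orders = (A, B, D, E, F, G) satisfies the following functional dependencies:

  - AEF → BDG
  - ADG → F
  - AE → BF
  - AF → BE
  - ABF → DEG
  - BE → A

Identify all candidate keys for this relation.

AE, AF, BE, ADG

{A, E}⁺: AE→BF adds B, F; ABF→DEG adds D, G → {A, B, D, E, F, G}. Minimal: {E}⁺ = {E}; {A}⁺ = {A} — none reach the full schema.
{A, F}⁺: AF→BE adds B, E; ABF→DEG adds D, G → {A, B, D, E, F, G}. Minimal: {F}⁺ = {F}; {A}⁺ = {A} — none reach the full schema.
{B, E}⁺: BE→A adds A; AE→BF adds F; ABF→DEG adds D, G → {A, B, D, E, F, G}. Minimal: {E}⁺ = {E}; {B}⁺ = {B} — none reach the full schema.
{A, D, G}⁺: ADG→F adds F; AF→BE adds B, E → {A, B, D, E, F, G}. Minimal: {D, G}⁺ = {D, G}; {A, G}⁺ = {A, G}; {A, D}⁺ = {A, D} — none reach the full schema.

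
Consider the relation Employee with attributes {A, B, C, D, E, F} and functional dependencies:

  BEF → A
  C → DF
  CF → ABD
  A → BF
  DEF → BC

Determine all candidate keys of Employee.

(C, E); (A, D, E); (D, E, F)

Attribute E never appears on the right-hand side of any dependency, so E must belong to every candidate key.
{E}⁺ = {E}, which is not all of the schema, so we must add further attributes.
{C, E}⁺: C→DF adds D, F; CF→ABD adds A, B → {A, B, C, D, E, F}. Minimal: {E}⁺ = {E}; {C}⁺ = {A, B, C, D, F} — none reach the full schema.
{A, D, E}⁺: A→BF adds B, F; DEF→BC adds C → {A, B, C, D, E, F}. Minimal: {D, E}⁺ = {D, E}; {A, E}⁺ = {A, B, E, F}; {A, D}⁺ = {A, B, D, F} — none reach the full schema.
{D, E, F}⁺: DEF→BC adds B, C; BEF→A adds A → {A, B, C, D, E, F}. Minimal: {E, F}⁺ = {E, F}; {D, F}⁺ = {D, F}; {D, E}⁺ = {D, E} — none reach the full schema.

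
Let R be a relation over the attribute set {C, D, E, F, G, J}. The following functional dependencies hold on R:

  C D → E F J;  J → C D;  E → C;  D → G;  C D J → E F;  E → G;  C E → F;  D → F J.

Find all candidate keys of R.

(D), (J)

{D}⁺: D→G adds G; D→FJ adds F, J; J→CD adds C; CDJ→EF adds E → {C, D, E, F, G, J}.
{J}⁺: J→CD adds C, D; D→G adds G; CDJ→EF adds E, F → {C, D, E, F, G, J}.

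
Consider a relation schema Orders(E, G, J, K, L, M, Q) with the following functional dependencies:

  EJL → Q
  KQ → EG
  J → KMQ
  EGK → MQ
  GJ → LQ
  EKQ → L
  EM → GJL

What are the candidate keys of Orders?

(J), (E, M), (K, Q), (E, G, K)

{J}⁺: J→KMQ adds K, M, Q; KQ→EG adds E, G; GJ→LQ adds L → {E, G, J, K, L, M, Q}.
{E, M}⁺: EM→GJL adds G, J, L; EJL→Q adds Q; J→KMQ adds K → {E, G, J, K, L, M, Q}. Minimal: {M}⁺ = {M}; {E}⁺ = {E} — none reach the full schema.
{K, Q}⁺: KQ→EG adds E, G; EGK→MQ adds M; EKQ→L adds L; EM→GJL adds J → {E, G, J, K, L, M, Q}. Minimal: {Q}⁺ = {Q}; {K}⁺ = {K} — none reach the full schema.
{E, G, K}⁺: EGK→MQ adds M, Q; EKQ→L adds L; EM→GJL adds J → {E, G, J, K, L, M, Q}. Minimal: {G, K}⁺ = {G, K}; {E, K}⁺ = {E, K}; {E, G}⁺ = {E, G} — none reach the full schema.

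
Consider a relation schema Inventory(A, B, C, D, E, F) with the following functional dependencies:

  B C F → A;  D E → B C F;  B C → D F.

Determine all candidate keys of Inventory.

{D, E}⁺: DE→BCF adds B, C, F; BCF→A adds A → {A, B, C, D, E, F}. Minimal: {E}⁺ = {E}; {D}⁺ = {D} — none reach the full schema.
{B, C, E}⁺: BC→DF adds D, F; BCF→A adds A → {A, B, C, D, E, F}. Minimal: {C, E}⁺ = {C, E}; {B, E}⁺ = {B, E}; {B, C}⁺ = {A, B, C, D, F} — none reach the full schema.

{D, E}; {B, C, E}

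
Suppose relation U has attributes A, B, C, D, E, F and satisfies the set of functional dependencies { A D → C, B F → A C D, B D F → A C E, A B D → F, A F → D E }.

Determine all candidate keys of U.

(B, F), (A, B, D)

Attribute B never appears on the right-hand side of any dependency, so B must belong to every candidate key.
{B}⁺ = {B}, which is not all of the schema, so we must add further attributes.
{B, F}⁺: BF→ACD adds A, C, D; BDF→ACE adds E → {A, B, C, D, E, F}. Minimal: {F}⁺ = {F}; {B}⁺ = {B} — none reach the full schema.
{A, B, D}⁺: AD→C adds C; ABD→F adds F; AF→DE adds E → {A, B, C, D, E, F}. Minimal: {B, D}⁺ = {B, D}; {A, D}⁺ = {A, C, D}; {A, B}⁺ = {A, B} — none reach the full schema.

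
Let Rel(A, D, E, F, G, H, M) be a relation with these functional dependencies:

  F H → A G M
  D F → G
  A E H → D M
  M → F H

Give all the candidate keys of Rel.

EM, AEH, EFH

Attribute E never appears on the right-hand side of any dependency, so E must belong to every candidate key.
{E}⁺ = {E}, which is not all of the schema, so we must add further attributes.
{E, M}⁺: M→FH adds F, H; FH→AGM adds A, G; AEH→DM adds D → {A, D, E, F, G, H, M}. Minimal: {M}⁺ = {A, F, G, H, M}; {E}⁺ = {E} — none reach the full schema.
{A, E, H}⁺: AEH→DM adds D, M; M→FH adds F; FH→AGM adds G → {A, D, E, F, G, H, M}. Minimal: {E, H}⁺ = {E, H}; {A, H}⁺ = {A, H}; {A, E}⁺ = {A, E} — none reach the full schema.
{E, F, H}⁺: FH→AGM adds A, G, M; AEH→DM adds D → {A, D, E, F, G, H, M}. Minimal: {F, H}⁺ = {A, F, G, H, M}; {E, H}⁺ = {E, H}; {E, F}⁺ = {E, F} — none reach the full schema.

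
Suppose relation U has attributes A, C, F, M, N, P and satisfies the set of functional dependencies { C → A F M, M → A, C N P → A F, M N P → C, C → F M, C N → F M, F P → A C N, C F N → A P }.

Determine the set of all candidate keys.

(C, N), (C, P), (F, P), (M, N, P)

{C, N}⁺: C→AFM adds A, F, M; CFN→AP adds P → {A, C, F, M, N, P}.
{C, P}⁺: C→AFM adds A, F, M; FP→ACN adds N → {A, C, F, M, N, P}.
{F, P}⁺: FP→ACN adds A, C, N; C→AFM adds M → {A, C, F, M, N, P}.
{M, N, P}⁺: M→A adds A; MNP→C adds C; C→FM adds F → {A, C, F, M, N, P}.
Any other superkey contains one of these as a subset, so there are no further candidate keys.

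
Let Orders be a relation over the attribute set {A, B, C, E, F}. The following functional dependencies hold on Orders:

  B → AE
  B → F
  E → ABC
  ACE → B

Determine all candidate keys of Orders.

B, E

{B}⁺: B→AE adds A, E; B→F adds F; E→ABC adds C → {A, B, C, E, F}.
{E}⁺: E→ABC adds A, B, C; B→F adds F → {A, B, C, E, F}.
Any other superkey contains one of these as a subset, so there are no further candidate keys.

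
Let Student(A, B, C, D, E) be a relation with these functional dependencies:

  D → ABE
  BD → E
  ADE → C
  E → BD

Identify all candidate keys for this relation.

{D}, {E}

{D}⁺: D→ABE adds A, B, E; ADE→C adds C → {A, B, C, D, E}.
{E}⁺: E→BD adds B, D; D→ABE adds A; ADE→C adds C → {A, B, C, D, E}.
Any other superkey contains one of these as a subset, so there are no further candidate keys.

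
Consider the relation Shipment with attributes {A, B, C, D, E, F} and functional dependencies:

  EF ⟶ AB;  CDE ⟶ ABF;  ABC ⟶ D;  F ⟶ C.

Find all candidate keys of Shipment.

Attribute E never appears on the right-hand side of any dependency, so E must belong to every candidate key.
{E}⁺ = {E}, which is not all of the schema, so we must add further attributes.
{E, F}⁺: EF→AB adds A, B; F→C adds C; ABC→D adds D → {A, B, C, D, E, F}. Minimal: {F}⁺ = {C, F}; {E}⁺ = {E} — none reach the full schema.
{C, D, E}⁺: CDE→ABF adds A, B, F → {A, B, C, D, E, F}. Minimal: {D, E}⁺ = {D, E}; {C, E}⁺ = {C, E}; {C, D}⁺ = {C, D} — none reach the full schema.
{A, B, C, E}⁺: ABC→D adds D; CDE→ABF adds F → {A, B, C, D, E, F}. Minimal: {B, C, E}⁺ = {B, C, E}; {A, C, E}⁺ = {A, C, E}; {A, B, E}⁺ = {A, B, E}; … — none reach the full schema.
Any other superkey contains one of these as a subset, so there are no further candidate keys.

EF, CDE, ABCE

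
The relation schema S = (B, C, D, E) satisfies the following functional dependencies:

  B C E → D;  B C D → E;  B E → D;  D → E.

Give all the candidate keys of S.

Attributes B, C never appear on any right-hand side, so every candidate key must contain {B, C}.
{B, C}⁺ = {B, C}, which is not all of the schema, so we must add further attributes.
{B, C, D}⁺: BCD→E adds E → {B, C, D, E}.
{B, C, E}⁺: BCE→D adds D → {B, C, D, E}.

BCD, BCE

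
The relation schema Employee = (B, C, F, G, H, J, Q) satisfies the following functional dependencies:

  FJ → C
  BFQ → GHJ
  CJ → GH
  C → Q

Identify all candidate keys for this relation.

{B, C, F}; {B, F, J}; {B, F, Q}

Attributes B, F never appear on any right-hand side, so every candidate key must contain {B, F}.
{B, F}⁺ = {B, F}, which is not all of the schema, so we must add further attributes.
{B, C, F}⁺: C→Q adds Q; BFQ→GHJ adds G, H, J → {B, C, F, G, H, J, Q}. Minimal: {C, F}⁺ = {C, F, Q}; {B, F}⁺ = {B, F}; {B, C}⁺ = {B, C, Q} — none reach the full schema.
{B, F, J}⁺: FJ→C adds C; CJ→GH adds G, H; C→Q adds Q → {B, C, F, G, H, J, Q}. Minimal: {F, J}⁺ = {C, F, G, H, J, Q}; {B, J}⁺ = {B, J}; {B, F}⁺ = {B, F} — none reach the full schema.
{B, F, Q}⁺: BFQ→GHJ adds G, H, J; FJ→C adds C → {B, C, F, G, H, J, Q}. Minimal: {F, Q}⁺ = {F, Q}; {B, Q}⁺ = {B, Q}; {B, F}⁺ = {B, F} — none reach the full schema.
Any other superkey contains one of these as a subset, so there are no further candidate keys.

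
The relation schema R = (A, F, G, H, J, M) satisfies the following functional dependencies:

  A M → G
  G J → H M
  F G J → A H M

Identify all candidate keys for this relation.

Attributes F, J never appear on any right-hand side, so every candidate key must contain {F, J}.
{F, J}⁺ = {F, J}, which is not all of the schema, so we must add further attributes.
{F, G, J}⁺: GJ→HM adds H, M; FGJ→AHM adds A → {A, F, G, H, J, M}. Minimal: {G, J}⁺ = {G, H, J, M}; {F, J}⁺ = {F, J}; {F, G}⁺ = {F, G} — none reach the full schema.
{A, F, J, M}⁺: AM→G adds G; GJ→HM adds H → {A, F, G, H, J, M}. Minimal: {F, J, M}⁺ = {F, J, M}; {A, J, M}⁺ = {A, G, H, J, M}; {A, F, M}⁺ = {A, F, G, M}; … — none reach the full schema.
Any other superkey contains one of these as a subset, so there are no further candidate keys.

FGJ, AFJM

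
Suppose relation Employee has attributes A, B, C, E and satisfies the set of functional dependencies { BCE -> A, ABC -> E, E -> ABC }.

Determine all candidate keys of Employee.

E, ABC

{E}⁺: E→ABC adds A, B, C → {A, B, C, E}.
{A, B, C}⁺: ABC→E adds E → {A, B, C, E}.
Any other superkey contains one of these as a subset, so there are no further candidate keys.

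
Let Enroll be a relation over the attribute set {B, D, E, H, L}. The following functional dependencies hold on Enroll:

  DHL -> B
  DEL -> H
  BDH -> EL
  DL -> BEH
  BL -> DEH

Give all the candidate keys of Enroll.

{B, L}, {D, L}, {B, D, H}

{B, L}⁺: BL→DEH adds D, E, H → {B, D, E, H, L}. Minimal: {L}⁺ = {L}; {B}⁺ = {B} — none reach the full schema.
{D, L}⁺: DL→BEH adds B, E, H → {B, D, E, H, L}. Minimal: {L}⁺ = {L}; {D}⁺ = {D} — none reach the full schema.
{B, D, H}⁺: BDH→EL adds E, L → {B, D, E, H, L}. Minimal: {D, H}⁺ = {D, H}; {B, H}⁺ = {B, H}; {B, D}⁺ = {B, D} — none reach the full schema.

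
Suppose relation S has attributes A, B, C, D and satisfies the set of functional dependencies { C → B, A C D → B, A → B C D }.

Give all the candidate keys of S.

A

Attribute A never appears on the right-hand side of any dependency, so A must belong to every candidate key.
{A}⁺ = {A, B, C, D}, which is all of the schema, so {A} is the only candidate key.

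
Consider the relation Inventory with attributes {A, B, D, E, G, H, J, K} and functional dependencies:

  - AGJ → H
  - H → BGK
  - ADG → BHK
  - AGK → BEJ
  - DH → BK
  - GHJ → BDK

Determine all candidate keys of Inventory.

Attribute A never appears on the right-hand side of any dependency, so A must belong to every candidate key.
{A}⁺ = {A}, which is not all of the schema, so we must add further attributes.
{A, H}⁺: H→BGK adds B, G, K; AGK→BEJ adds E, J; GHJ→BDK adds D → {A, B, D, E, G, H, J, K}. Minimal: {H}⁺ = {B, G, H, K}; {A}⁺ = {A} — none reach the full schema.
{A, D, G}⁺: ADG→BHK adds B, H, K; AGK→BEJ adds E, J → {A, B, D, E, G, H, J, K}. Minimal: {D, G}⁺ = {D, G}; {A, G}⁺ = {A, G}; {A, D}⁺ = {A, D} — none reach the full schema.
{A, G, J}⁺: AGJ→H adds H; H→BGK adds B, K; AGK→BEJ adds E; GHJ→BDK adds D → {A, B, D, E, G, H, J, K}. Minimal: {G, J}⁺ = {G, J}; {A, J}⁺ = {A, J}; {A, G}⁺ = {A, G} — none reach the full schema.
{A, G, K}⁺: AGK→BEJ adds B, E, J; AGJ→H adds H; GHJ→BDK adds D → {A, B, D, E, G, H, J, K}. Minimal: {G, K}⁺ = {G, K}; {A, K}⁺ = {A, K}; {A, G}⁺ = {A, G} — none reach the full schema.
Any other superkey contains one of these as a subset, so there are no further candidate keys.

AH, ADG, AGJ, AGK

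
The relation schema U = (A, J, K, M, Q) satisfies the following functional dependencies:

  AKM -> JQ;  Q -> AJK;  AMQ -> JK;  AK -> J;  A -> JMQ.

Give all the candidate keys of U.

A; Q

{A}⁺: A→JMQ adds J, M, Q; Q→AJK adds K → {A, J, K, M, Q}.
{Q}⁺: Q→AJK adds A, J, K; A→JMQ adds M → {A, J, K, M, Q}.
Any other superkey contains one of these as a subset, so there are no further candidate keys.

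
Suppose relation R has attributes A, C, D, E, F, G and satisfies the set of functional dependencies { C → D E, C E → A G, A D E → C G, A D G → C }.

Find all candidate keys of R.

{C, F}⁺: C→DE adds D, E; CE→AG adds A, G → {A, C, D, E, F, G}.
{A, D, E, F}⁺: ADE→CG adds C, G → {A, C, D, E, F, G}.
{A, D, F, G}⁺: ADG→C adds C; C→DE adds E → {A, C, D, E, F, G}.
Any other superkey contains one of these as a subset, so there are no further candidate keys.

(C, F); (A, D, E, F); (A, D, F, G)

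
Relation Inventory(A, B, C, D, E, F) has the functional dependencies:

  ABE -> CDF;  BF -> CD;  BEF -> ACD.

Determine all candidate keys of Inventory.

{A, B, E}⁺: ABE→CDF adds C, D, F → {A, B, C, D, E, F}. Minimal: {B, E}⁺ = {B, E}; {A, E}⁺ = {A, E}; {A, B}⁺ = {A, B} — none reach the full schema.
{B, E, F}⁺: BF→CD adds C, D; BEF→ACD adds A → {A, B, C, D, E, F}. Minimal: {E, F}⁺ = {E, F}; {B, F}⁺ = {B, C, D, F}; {B, E}⁺ = {B, E} — none reach the full schema.

{A, B, E}; {B, E, F}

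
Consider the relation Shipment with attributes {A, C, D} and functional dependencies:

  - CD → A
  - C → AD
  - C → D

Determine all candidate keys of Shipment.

{C}⁺: C→AD adds A, D → {A, C, D}.
No other minimal superkey exists.

(C)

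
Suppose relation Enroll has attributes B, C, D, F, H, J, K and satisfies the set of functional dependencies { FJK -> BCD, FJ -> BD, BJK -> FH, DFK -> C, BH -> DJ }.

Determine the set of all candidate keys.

{B, H, K}; {B, J, K}; {F, J, K}

Attribute K never appears on the right-hand side of any dependency, so K must belong to every candidate key.
{K}⁺ = {K}, which is not all of the schema, so we must add further attributes.
{B, H, K}⁺: BH→DJ adds D, J; BJK→FH adds F; DFK→C adds C → {B, C, D, F, H, J, K}. Minimal: {H, K}⁺ = {H, K}; {B, K}⁺ = {B, K}; {B, H}⁺ = {B, D, H, J} — none reach the full schema.
{B, J, K}⁺: BJK→FH adds F, H; BH→DJ adds D; FJK→BCD adds C → {B, C, D, F, H, J, K}. Minimal: {J, K}⁺ = {J, K}; {B, K}⁺ = {B, K}; {B, J}⁺ = {B, J} — none reach the full schema.
{F, J, K}⁺: FJK→BCD adds B, C, D; BJK→FH adds H → {B, C, D, F, H, J, K}. Minimal: {J, K}⁺ = {J, K}; {F, K}⁺ = {F, K}; {F, J}⁺ = {B, D, F, J} — none reach the full schema.
Any other superkey contains one of these as a subset, so there are no further candidate keys.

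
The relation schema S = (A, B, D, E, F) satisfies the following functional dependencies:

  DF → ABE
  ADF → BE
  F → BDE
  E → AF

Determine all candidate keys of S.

E, F

{E}⁺: E→AF adds A, F; F→BDE adds B, D → {A, B, D, E, F}.
{F}⁺: F→BDE adds B, D, E; E→AF adds A → {A, B, D, E, F}.
Any other superkey contains one of these as a subset, so there are no further candidate keys.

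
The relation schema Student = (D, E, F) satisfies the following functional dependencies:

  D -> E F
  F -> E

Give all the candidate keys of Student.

Attribute D never appears on the right-hand side of any dependency, so D must belong to every candidate key.
{D}⁺ = {D, E, F}, which is all of the schema, so {D} is the only candidate key.

{D}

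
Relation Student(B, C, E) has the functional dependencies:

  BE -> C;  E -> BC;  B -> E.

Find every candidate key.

{B}⁺: B→E adds E; BE→C adds C → {B, C, E}.
{E}⁺: E→BC adds B, C → {B, C, E}.

B; E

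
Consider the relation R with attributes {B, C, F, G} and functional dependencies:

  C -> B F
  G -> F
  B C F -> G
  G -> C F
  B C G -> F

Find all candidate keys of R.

{C}⁺: C→BF adds B, F; BCF→G adds G → {B, C, F, G}.
{G}⁺: G→F adds F; G→CF adds C; C→BF adds B → {B, C, F, G}.

{C}, {G}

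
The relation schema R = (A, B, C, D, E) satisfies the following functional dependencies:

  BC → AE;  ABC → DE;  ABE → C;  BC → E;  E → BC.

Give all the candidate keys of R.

{E}⁺: E→BC adds B, C; BC→AE adds A; ABC→DE adds D → {A, B, C, D, E}.
{B, C}⁺: BC→AE adds A, E; ABC→DE adds D → {A, B, C, D, E}. Minimal: {C}⁺ = {C}; {B}⁺ = {B} — none reach the full schema.

{E}, {B, C}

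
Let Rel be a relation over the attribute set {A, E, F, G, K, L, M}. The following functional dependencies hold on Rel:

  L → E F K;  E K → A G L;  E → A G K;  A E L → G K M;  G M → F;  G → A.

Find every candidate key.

{E}⁺: E→AGK adds A, G, K; EK→AGL adds L; AEL→GKM adds M; GM→F adds F → {A, E, F, G, K, L, M}.
{L}⁺: L→EFK adds E, F, K; EK→AGL adds A, G; AEL→GKM adds M → {A, E, F, G, K, L, M}.

(E), (L)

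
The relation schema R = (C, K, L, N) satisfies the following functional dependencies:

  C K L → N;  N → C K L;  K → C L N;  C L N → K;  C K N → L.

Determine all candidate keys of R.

{K}⁺: K→CLN adds C, L, N → {C, K, L, N}.
{N}⁺: N→CKL adds C, K, L → {C, K, L, N}.
Any other superkey contains one of these as a subset, so there are no further candidate keys.

K, N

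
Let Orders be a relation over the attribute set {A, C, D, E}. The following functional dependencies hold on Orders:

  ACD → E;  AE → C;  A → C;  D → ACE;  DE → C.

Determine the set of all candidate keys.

Attribute D never appears on the right-hand side of any dependency, so D must belong to every candidate key.
{D}⁺ = {A, C, D, E}, which is all of the schema, so {D} is the only candidate key.

{D}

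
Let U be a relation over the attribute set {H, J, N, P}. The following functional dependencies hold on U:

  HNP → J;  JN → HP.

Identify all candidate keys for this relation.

{J, N}⁺: JN→HP adds H, P → {H, J, N, P}. Minimal: {N}⁺ = {N}; {J}⁺ = {J} — none reach the full schema.
{H, N, P}⁺: HNP→J adds J → {H, J, N, P}. Minimal: {N, P}⁺ = {N, P}; {H, P}⁺ = {H, P}; {H, N}⁺ = {H, N} — none reach the full schema.

JN, HNP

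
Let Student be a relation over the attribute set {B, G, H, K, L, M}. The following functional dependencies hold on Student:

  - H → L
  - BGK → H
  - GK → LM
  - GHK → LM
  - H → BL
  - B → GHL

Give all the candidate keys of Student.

{B, K}⁺: B→GHL adds G, H, L; GK→LM adds M → {B, G, H, K, L, M}. Minimal: {K}⁺ = {K}; {B}⁺ = {B, G, H, L} — none reach the full schema.
{H, K}⁺: H→L adds L; H→BL adds B; B→GHL adds G; GK→LM adds M → {B, G, H, K, L, M}. Minimal: {K}⁺ = {K}; {H}⁺ = {B, G, H, L} — none reach the full schema.

BK, HK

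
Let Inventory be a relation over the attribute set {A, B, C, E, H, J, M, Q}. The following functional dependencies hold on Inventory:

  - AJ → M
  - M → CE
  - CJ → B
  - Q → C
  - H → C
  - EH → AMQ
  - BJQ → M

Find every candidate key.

Attributes H, J never appear on any right-hand side, so every candidate key must contain {H, J}.
{H, J}⁺ = {B, C, H, J}, which is not all of the schema, so we must add further attributes.
{A, H, J}⁺: AJ→M adds M; M→CE adds C, E; CJ→B adds B; EH→AMQ adds Q → {A, B, C, E, H, J, M, Q}.
{E, H, J}⁺: H→C adds C; EH→AMQ adds A, M, Q; CJ→B adds B → {A, B, C, E, H, J, M, Q}.
{H, J, M}⁺: M→CE adds C, E; CJ→B adds B; EH→AMQ adds A, Q → {A, B, C, E, H, J, M, Q}.
{H, J, Q}⁺: Q→C adds C; CJ→B adds B; BJQ→M adds M; M→CE adds E; EH→AMQ adds A → {A, B, C, E, H, J, M, Q}.
Any other superkey contains one of these as a subset, so there are no further candidate keys.

{A, H, J}, {E, H, J}, {H, J, M}, {H, J, Q}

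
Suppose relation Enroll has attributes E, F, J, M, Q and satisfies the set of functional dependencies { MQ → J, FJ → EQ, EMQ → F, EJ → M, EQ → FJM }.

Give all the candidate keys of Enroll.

{E, Q}; {F, J}; {F, M, Q}

{E, Q}⁺: EQ→FJM adds F, J, M → {E, F, J, M, Q}.
{F, J}⁺: FJ→EQ adds E, Q; EJ→M adds M → {E, F, J, M, Q}.
{F, M, Q}⁺: MQ→J adds J; FJ→EQ adds E → {E, F, J, M, Q}.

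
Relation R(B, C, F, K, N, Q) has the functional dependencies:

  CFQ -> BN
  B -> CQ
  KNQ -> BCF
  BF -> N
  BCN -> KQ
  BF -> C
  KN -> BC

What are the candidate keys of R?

{B, F}⁺: B→CQ adds C, Q; BF→N adds N; BCN→KQ adds K → {B, C, F, K, N, Q}. Minimal: {F}⁺ = {F}; {B}⁺ = {B, C, Q} — none reach the full schema.
{B, N}⁺: B→CQ adds C, Q; BCN→KQ adds K; KNQ→BCF adds F → {B, C, F, K, N, Q}. Minimal: {N}⁺ = {N}; {B}⁺ = {B, C, Q} — none reach the full schema.
{K, N}⁺: KN→BC adds B, C; B→CQ adds Q; KNQ→BCF adds F → {B, C, F, K, N, Q}. Minimal: {N}⁺ = {N}; {K}⁺ = {K} — none reach the full schema.
{C, F, Q}⁺: CFQ→BN adds B, N; BCN→KQ adds K → {B, C, F, K, N, Q}. Minimal: {F, Q}⁺ = {F, Q}; {C, Q}⁺ = {C, Q}; {C, F}⁺ = {C, F} — none reach the full schema.

(B, F), (B, N), (K, N), (C, F, Q)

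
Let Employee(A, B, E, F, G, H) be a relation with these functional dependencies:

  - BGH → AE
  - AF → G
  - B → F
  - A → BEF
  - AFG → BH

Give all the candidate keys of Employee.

(A), (B, G, H)

{A}⁺: A→BEF adds B, E, F; AF→G adds G; AFG→BH adds H → {A, B, E, F, G, H}.
{B, G, H}⁺: BGH→AE adds A, E; B→F adds F → {A, B, E, F, G, H}. Minimal: {G, H}⁺ = {G, H}; {B, H}⁺ = {B, F, H}; {B, G}⁺ = {B, F, G} — none reach the full schema.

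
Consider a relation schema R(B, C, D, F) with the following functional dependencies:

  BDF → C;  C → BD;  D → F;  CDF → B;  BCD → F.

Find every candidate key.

{C}⁺: C→BD adds B, D; D→F adds F → {B, C, D, F}.
{B, D}⁺: D→F adds F; BDF→C adds C → {B, C, D, F}. Minimal: {D}⁺ = {D, F}; {B}⁺ = {B} — none reach the full schema.

(C), (B, D)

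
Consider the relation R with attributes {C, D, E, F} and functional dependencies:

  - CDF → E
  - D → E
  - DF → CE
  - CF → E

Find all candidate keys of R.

DF

{D, F}⁺: D→E adds E; DF→CE adds C → {C, D, E, F}. Minimal: {F}⁺ = {F}; {D}⁺ = {D, E} — none reach the full schema.
No other minimal superkey exists.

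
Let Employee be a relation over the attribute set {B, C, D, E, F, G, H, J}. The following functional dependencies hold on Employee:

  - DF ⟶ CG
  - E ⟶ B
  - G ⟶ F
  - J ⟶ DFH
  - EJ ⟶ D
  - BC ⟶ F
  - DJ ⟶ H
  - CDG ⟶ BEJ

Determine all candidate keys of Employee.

J, DF, DG, BCD, CDE

{J}⁺: J→DFH adds D, F, H; DF→CG adds C, G; CDG→BEJ adds B, E → {B, C, D, E, F, G, H, J}.
{D, F}⁺: DF→CG adds C, G; CDG→BEJ adds B, E, J; J→DFH adds H → {B, C, D, E, F, G, H, J}. Minimal: {F}⁺ = {F}; {D}⁺ = {D} — none reach the full schema.
{D, G}⁺: G→F adds F; DF→CG adds C; CDG→BEJ adds B, E, J; J→DFH adds H → {B, C, D, E, F, G, H, J}. Minimal: {G}⁺ = {F, G}; {D}⁺ = {D} — none reach the full schema.
{B, C, D}⁺: BC→F adds F; DF→CG adds G; CDG→BEJ adds E, J; J→DFH adds H → {B, C, D, E, F, G, H, J}. Minimal: {C, D}⁺ = {C, D}; {B, D}⁺ = {B, D}; {B, C}⁺ = {B, C, F} — none reach the full schema.
{C, D, E}⁺: E→B adds B; BC→F adds F; DF→CG adds G; CDG→BEJ adds J; J→DFH adds H → {B, C, D, E, F, G, H, J}. Minimal: {D, E}⁺ = {B, D, E}; {C, E}⁺ = {B, C, E, F}; {C, D}⁺ = {C, D} — none reach the full schema.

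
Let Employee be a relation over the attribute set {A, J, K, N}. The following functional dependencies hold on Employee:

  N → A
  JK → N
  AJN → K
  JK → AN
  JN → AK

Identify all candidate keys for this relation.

Attribute J never appears on the right-hand side of any dependency, so J must belong to every candidate key.
{J}⁺ = {J}, which is not all of the schema, so we must add further attributes.
{J, K}⁺: JK→N adds N; JK→AN adds A → {A, J, K, N}. Minimal: {K}⁺ = {K}; {J}⁺ = {J} — none reach the full schema.
{J, N}⁺: N→A adds A; AJN→K adds K → {A, J, K, N}. Minimal: {N}⁺ = {A, N}; {J}⁺ = {J} — none reach the full schema.
Any other superkey contains one of these as a subset, so there are no further candidate keys.

JK, JN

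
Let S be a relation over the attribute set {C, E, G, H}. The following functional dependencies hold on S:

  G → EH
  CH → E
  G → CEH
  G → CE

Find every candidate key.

Attribute G never appears on the right-hand side of any dependency, so G must belong to every candidate key.
{G}⁺ = {C, E, G, H}, which is all of the schema, so {G} is the only candidate key.

{G}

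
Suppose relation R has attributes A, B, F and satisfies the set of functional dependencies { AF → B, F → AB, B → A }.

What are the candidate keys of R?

{F}

Attribute F never appears on the right-hand side of any dependency, so F must belong to every candidate key.
{F}⁺ = {A, B, F}, which is all of the schema, so {F} is the only candidate key.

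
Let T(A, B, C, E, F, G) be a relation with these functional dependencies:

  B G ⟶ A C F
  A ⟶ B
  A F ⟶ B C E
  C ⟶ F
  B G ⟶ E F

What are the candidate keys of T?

AG, BG

Attribute G never appears on the right-hand side of any dependency, so G must belong to every candidate key.
{G}⁺ = {G}, which is not all of the schema, so we must add further attributes.
{A, G}⁺: A→B adds B; BG→EF adds E, F; BG→ACF adds C → {A, B, C, E, F, G}.
{B, G}⁺: BG→ACF adds A, C, F; AF→BCE adds E → {A, B, C, E, F, G}.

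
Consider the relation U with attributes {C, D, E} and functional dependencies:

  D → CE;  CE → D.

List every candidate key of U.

{D}⁺: D→CE adds C, E → {C, D, E}.
{C, E}⁺: CE→D adds D → {C, D, E}.
Any other superkey contains one of these as a subset, so there are no further candidate keys.

{D}; {C, E}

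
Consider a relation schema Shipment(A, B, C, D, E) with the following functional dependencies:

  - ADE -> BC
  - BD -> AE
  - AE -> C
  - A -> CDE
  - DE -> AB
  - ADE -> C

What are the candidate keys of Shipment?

{A}⁺: A→CDE adds C, D, E; DE→AB adds B → {A, B, C, D, E}.
{B, D}⁺: BD→AE adds A, E; AE→C adds C → {A, B, C, D, E}. Minimal: {D}⁺ = {D}; {B}⁺ = {B} — none reach the full schema.
{D, E}⁺: DE→AB adds A, B; ADE→C adds C → {A, B, C, D, E}. Minimal: {E}⁺ = {E}; {D}⁺ = {D} — none reach the full schema.

(A), (B, D), (D, E)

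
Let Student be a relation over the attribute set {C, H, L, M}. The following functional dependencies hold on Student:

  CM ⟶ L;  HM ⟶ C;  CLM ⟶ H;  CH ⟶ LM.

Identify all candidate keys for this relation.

(C, H), (C, M), (H, M)

{C, H}⁺: CH→LM adds L, M → {C, H, L, M}. Minimal: {H}⁺ = {H}; {C}⁺ = {C} — none reach the full schema.
{C, M}⁺: CM→L adds L; CLM→H adds H → {C, H, L, M}. Minimal: {M}⁺ = {M}; {C}⁺ = {C} — none reach the full schema.
{H, M}⁺: HM→C adds C; CH→LM adds L → {C, H, L, M}. Minimal: {M}⁺ = {M}; {H}⁺ = {H} — none reach the full schema.
Any other superkey contains one of these as a subset, so there are no further candidate keys.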